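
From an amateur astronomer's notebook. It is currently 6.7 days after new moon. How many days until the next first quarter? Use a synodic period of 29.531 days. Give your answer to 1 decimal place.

0.7 days

First quarter is 0.25 of the way through the cycle: age 0.25 × 29.531 = 7.383 d.
That is 7.383 − 6.7 = 0.683 days ahead.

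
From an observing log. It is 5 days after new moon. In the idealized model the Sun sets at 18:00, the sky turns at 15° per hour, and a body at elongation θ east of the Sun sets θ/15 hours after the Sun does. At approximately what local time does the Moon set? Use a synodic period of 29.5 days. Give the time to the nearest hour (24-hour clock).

The Moon has covered 5/29.5 of its cycle, so θ ≈ 360° × 5/29.5 = 61.0°.
The Moon trails the Sun by θ/15 = 61.0/15 ≈ 4.07 hours.
18:00 + 4.07 h ≈ 22:04 → 22:00 to the nearest hour.

22:00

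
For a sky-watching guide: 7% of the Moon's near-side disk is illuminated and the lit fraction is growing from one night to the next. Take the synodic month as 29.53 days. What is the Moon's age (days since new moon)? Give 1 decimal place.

2.5 days

Invert f = (1 − cos θ)/2 to get cos θ = 1 − 2(0.07) = 0.860, hence θ₀ = arccos 0.860 = 30.7°.
The Moon is waxing (0°–180°), so θ = 30.7° directly.
Age = 29.53 × 30.7°/360° ≈ 2.52 days.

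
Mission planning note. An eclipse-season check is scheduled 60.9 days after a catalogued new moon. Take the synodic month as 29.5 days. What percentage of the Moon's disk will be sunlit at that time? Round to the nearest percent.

4%

60.9/29.5 = 2.064 lunations, so 2 complete cycles and 1.90 d into the next.
The Moon has covered 1.90/29.5 of its cycle, so θ ≈ 360° × 1.90/29.5 = 23.2°.
Illuminated fraction = (1 − cos 23.2°)/2 = (1 − 0.919)/2 ≈ 0.040, so 4%.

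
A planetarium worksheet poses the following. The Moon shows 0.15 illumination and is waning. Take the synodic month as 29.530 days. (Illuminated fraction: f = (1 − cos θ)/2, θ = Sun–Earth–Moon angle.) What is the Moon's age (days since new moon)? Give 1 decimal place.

25.8 days

cos θ = 1 − 2f = 0.700, giving a principal value of 45.6°.
Waning ⇒ past full, so θ = 360° − 45.6° = 314.4°.
At 360°/29.530 d per day, 314.4° corresponds to 25.79 days.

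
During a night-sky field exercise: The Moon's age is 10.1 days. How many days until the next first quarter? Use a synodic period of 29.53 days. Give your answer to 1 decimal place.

First quarter is 0.25 of the way through the cycle: age 0.25 × 29.53 = 7.383 d.
Already past this cycle's first quarter; the next is at 7.383 + 29.53 = 36.913 d, so 36.913 − 10.1 = 26.813 days.

26.8 days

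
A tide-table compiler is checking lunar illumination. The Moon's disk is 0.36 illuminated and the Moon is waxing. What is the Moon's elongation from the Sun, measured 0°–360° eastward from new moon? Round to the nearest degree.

74°

From f = (1 − cos θ)/2: cos θ = 1 − 2×0.36 = 0.280; arccos → 73.7°.
Before full moon the principal value applies: θ = 73.7°.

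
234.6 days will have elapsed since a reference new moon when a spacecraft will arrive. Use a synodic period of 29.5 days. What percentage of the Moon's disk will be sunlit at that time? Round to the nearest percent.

2%

Reduce mod P: 234.6 − 7×29.5 = 28.10 d into the current lunation.
Elongation θ = 360° × 28.10/29.5 ≈ 342.9°.
Illuminated fraction = (1 − cos 342.9°)/2 = (1 − 0.956)/2 ≈ 0.022, so 2%.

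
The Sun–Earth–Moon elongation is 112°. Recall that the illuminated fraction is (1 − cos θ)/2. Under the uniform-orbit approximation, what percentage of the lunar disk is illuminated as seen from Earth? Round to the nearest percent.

69%

cos 112° = (-0.375), so f = (1 − (-0.375))/2 = 0.687, i.e. 69%.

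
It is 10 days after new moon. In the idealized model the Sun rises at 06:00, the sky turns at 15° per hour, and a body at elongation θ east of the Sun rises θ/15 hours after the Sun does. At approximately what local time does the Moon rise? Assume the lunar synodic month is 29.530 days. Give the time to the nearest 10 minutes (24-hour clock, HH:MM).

14:10

Phase angle: θ = 360°·(10 d)/(29.530 d) = 121.9°.
At 15° of sky rotation per hour, 121.9° corresponds to a 8.13 h lag.
06:00 + 8.127 h ≈ 14:08 → 14:10 to the nearest ten minutes.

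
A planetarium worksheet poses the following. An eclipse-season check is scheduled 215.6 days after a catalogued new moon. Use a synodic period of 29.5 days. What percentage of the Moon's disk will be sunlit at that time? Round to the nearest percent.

215.6/29.5 = 7.308 lunations, so 7 complete cycles and 9.10 d into the next.
The Moon has covered 9.10/29.5 of its cycle, so θ ≈ 360° × 9.10/29.5 = 111.1°.
Illuminated fraction = (1 − cos 111.1°)/2 = (1 − (-0.359))/2 ≈ 0.680, so 68%.

68%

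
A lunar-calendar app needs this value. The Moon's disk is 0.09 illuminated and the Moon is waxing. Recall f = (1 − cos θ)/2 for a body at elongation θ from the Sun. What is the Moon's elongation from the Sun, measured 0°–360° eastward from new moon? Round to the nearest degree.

35°

cos θ = 1 − 2f = 0.820, giving a principal value of 34.9°.
Waxing ⇒ before full, so θ = 34.9°.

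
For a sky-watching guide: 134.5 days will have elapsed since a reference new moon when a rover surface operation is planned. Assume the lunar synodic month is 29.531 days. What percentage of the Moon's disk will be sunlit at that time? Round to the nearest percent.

97%

Reduce mod P: 134.5 − 4×29.531 = 16.38 d into the current lunation.
The Moon has covered 16.38/29.531 of its cycle, so θ ≈ 360° × 16.38/29.531 = 199.6°.
With cos θ = (-0.942), the lit fraction is (1 − (-0.942))/2 ≈ 0.971, so 97%.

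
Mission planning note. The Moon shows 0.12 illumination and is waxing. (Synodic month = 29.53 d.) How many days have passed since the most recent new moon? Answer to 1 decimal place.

From f = (1 − cos θ)/2: cos θ = 1 − 2×0.12 = 0.760; arccos → 40.5°.
The Moon is waxing (0°–180°), so θ = 40.5° directly.
That fraction of the synodic month is 40.5/360 × 29.53 d ≈ 3.33 d.

3.3 days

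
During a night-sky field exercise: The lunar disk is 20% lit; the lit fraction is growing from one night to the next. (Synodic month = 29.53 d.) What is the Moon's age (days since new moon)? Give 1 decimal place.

4.4 days

From f = (1 − cos θ)/2: cos θ = 1 − 2×0.20 = 0.600; arccos → 53.1°.
Waxing ⇒ before full, so θ = 53.1°.
That fraction of the synodic month is 53.1/360 × 29.53 d ≈ 4.36 d.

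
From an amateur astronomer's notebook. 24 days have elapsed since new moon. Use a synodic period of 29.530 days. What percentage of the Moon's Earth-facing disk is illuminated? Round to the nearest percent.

The Moon has covered 24/29.530 of its cycle, so θ ≈ 360° × 24/29.530 = 292.6°.
With cos θ = 0.384, the lit fraction is (1 − 0.384)/2 ≈ 0.308, so 31%.

31%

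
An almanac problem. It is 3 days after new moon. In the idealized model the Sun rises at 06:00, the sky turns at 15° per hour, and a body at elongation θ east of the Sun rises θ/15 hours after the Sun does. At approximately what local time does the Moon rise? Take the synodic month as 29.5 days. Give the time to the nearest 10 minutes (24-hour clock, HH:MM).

08:30

Phase angle: θ = 360°·(3 d)/(29.5 d) = 36.6°.
At 15° of sky rotation per hour, 36.6° corresponds to a 2.44 h lag.
06:00 + 2.441 h ≈ 08:26 → 08:30 to the nearest ten minutes.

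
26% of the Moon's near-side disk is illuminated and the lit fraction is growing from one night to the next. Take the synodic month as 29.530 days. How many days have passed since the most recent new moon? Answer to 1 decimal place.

Invert f = (1 − cos θ)/2 to get cos θ = 1 − 2(0.26) = 0.480, hence θ₀ = arccos 0.480 = 61.3°.
The Moon is waxing (0°–180°), so θ = 61.3° directly.
That fraction of the synodic month is 61.3/360 × 29.530 d ≈ 5.03 d.

5.0 days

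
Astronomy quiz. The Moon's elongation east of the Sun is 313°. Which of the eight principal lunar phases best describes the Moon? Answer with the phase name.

waning crescent

313° lies in the waning crescent sector of the 8-phase cycle.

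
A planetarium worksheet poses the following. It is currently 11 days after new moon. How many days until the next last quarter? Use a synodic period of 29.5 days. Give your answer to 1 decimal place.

Last quarter occurs at elongation 270°, i.e. at age 29.5 × 270/360 = 22.125 d.
That is 22.125 − 11 = 11.125 days ahead.

11.1 days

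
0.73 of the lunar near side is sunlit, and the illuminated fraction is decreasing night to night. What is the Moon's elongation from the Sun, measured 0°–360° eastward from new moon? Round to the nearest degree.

243°

cos θ = 1 − 2f = -0.460, giving a principal value of 117.4°.
A waning Moon lies in 180°–360°, so θ = 360° − 117.4° = 242.6°.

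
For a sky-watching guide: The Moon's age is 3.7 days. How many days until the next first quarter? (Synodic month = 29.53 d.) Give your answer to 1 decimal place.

First quarter occurs at elongation 90°, i.e. at age 29.53 × 90/360 = 7.383 d.
So 3.683 days remain (7.383 − 3.7).

3.7 days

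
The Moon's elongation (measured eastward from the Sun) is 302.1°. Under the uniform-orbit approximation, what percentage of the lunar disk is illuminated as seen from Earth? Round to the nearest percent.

23%

f = (1 − cos 302.1°)/2 = (1 − 0.531)/2 ≈ 0.234, i.e. 23%.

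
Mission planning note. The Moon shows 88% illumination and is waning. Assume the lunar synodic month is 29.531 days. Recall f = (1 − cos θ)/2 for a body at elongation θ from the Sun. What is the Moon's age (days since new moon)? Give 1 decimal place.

18.1 days

Invert f = (1 − cos θ)/2 to get cos θ = 1 − 2(0.88) = -0.760, hence θ₀ = arccos -0.760 = 139.5°.
Waning ⇒ past full, so θ = 360° − 139.5° = 220.5°.
That fraction of the synodic month is 220.5/360 × 29.531 d ≈ 18.09 d.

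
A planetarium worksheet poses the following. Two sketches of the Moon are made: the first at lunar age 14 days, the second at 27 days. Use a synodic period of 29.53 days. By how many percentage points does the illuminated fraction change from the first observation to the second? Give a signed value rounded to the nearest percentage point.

-92 percentage points

θ₁ = 360° × 14/29.53 = 170.7°, f₁ = (1 − cos θ₁)/2 = 0.993.
θ₂ = 360° × 27/29.53 = 329.2°, f₂ = (1 − cos θ₂)/2 = 0.071.
Change = f₂ − f₁ = -0.923 → -92 percentage points.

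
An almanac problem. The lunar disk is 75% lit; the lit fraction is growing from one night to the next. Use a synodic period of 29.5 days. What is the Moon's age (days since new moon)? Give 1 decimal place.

Invert f = (1 − cos θ)/2 to get cos θ = 1 − 2(0.75) = -0.500, hence θ₀ = arccos -0.500 = 120.0°.
Waxing ⇒ before full, so θ = 120.0°.
Age = 29.5 × 120.0°/360° ≈ 9.83 days.

9.8 days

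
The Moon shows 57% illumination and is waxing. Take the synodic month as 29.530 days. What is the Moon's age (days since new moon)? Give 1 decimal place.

8.0 days

cos θ = 1 − 2f = -0.140, giving a principal value of 98.0°.
Before full moon the principal value applies: θ = 98.0°.
That fraction of the synodic month is 98.0/360 × 29.530 d ≈ 8.04 d.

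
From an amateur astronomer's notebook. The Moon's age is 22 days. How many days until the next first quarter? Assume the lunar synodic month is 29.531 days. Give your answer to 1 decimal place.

14.9 days

First quarter is 0.25 of the way through the cycle: age 0.25 × 29.531 = 7.383 d.
This lunation's first quarter (7.383 d) has passed, so add one period: 36.914 − 22 = 14.914 days.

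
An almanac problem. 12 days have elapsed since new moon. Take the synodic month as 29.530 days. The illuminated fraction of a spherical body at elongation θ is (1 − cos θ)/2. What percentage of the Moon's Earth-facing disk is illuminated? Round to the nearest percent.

92%

Phase angle: θ = 360°·(12 d)/(29.530 d) = 146.3°.
cos 146.3° = (-0.832), so f = (1 − (-0.832))/2 = 0.916, so 92%.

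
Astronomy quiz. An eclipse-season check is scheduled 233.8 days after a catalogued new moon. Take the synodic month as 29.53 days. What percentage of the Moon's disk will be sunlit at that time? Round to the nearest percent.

7%

Reduce mod P: 233.8 − 7×29.53 = 27.09 d into the current lunation.
Elongation θ = 360° × 27.09/29.53 ≈ 330.3°.
With cos θ = 0.868, the lit fraction is (1 − 0.868)/2 ≈ 0.066, so 7%.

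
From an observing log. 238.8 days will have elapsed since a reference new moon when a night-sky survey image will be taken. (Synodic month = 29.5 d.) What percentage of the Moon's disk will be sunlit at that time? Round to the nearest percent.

238.8 d spans 8 complete synodic months (8 × 29.5 = 236.00 d) plus 2.80 d.
Elongation θ = 360° × 2.80/29.5 ≈ 34.2°.
cos 34.2° = 0.827, so f = (1 − 0.827)/2 = 0.086, so 9%.

9%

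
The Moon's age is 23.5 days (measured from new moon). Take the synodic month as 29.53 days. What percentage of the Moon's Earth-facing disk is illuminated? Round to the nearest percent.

The Moon has covered 23.5/29.53 of its cycle, so θ ≈ 360° × 23.5/29.53 = 286.5°.
Illuminated fraction = (1 − cos 286.5°)/2 = (1 − 0.284)/2 ≈ 0.358, so 36%.

36%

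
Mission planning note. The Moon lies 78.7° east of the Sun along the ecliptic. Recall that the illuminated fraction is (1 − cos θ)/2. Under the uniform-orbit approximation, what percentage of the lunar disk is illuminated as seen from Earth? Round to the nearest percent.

40%

f = (1 − cos 78.7°)/2 = (1 − 0.196)/2 ≈ 0.402, i.e. 40%.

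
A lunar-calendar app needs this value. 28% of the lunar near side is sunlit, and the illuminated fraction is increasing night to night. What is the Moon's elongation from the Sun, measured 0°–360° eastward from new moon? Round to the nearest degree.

64°

cos θ = 1 − 2f = 0.440, giving a principal value of 63.9°.
Waxing ⇒ before full, so θ = 63.9°.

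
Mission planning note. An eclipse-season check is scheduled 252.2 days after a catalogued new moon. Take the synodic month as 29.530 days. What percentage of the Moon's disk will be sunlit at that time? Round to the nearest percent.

Reduce mod P: 252.2 − 8×29.530 = 15.96 d into the current lunation.
Phase angle: θ = 360°·(15.96 d)/(29.530 d) = 194.6°.
cos 194.6° = (-0.968), so f = (1 − (-0.968))/2 = 0.984, so 98%.

98%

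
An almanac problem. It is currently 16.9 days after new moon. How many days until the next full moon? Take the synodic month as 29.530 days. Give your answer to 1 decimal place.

27.4 days

Full moon is 0.5 of the way through the cycle: age 0.5 × 29.530 = 14.765 d.
This lunation's full moon (14.765 d) has passed, so add one period: 44.295 − 16.9 = 27.395 days.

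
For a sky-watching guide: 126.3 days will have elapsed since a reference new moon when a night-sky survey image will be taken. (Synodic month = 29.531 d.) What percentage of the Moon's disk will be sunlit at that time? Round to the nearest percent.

126.3/29.531 = 4.277 lunations, so 4 complete cycles and 8.18 d into the next.
Elongation θ = 360° × 8.18/29.531 ≈ 99.7°.
cos 99.7° = (-0.168), so f = (1 − (-0.168))/2 = 0.584, so 58%.

58%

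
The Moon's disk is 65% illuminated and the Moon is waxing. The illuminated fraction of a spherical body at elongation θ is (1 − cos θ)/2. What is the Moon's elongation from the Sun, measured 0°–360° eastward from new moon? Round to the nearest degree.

From f = (1 − cos θ)/2: cos θ = 1 − 2×0.65 = -0.300; arccos → 107.5°.
The Moon is waxing (0°–180°), so θ = 107.5° directly.

107°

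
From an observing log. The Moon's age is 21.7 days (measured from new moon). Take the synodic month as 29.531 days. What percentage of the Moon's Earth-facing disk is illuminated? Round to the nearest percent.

Phase angle: θ = 360°·(21.7 d)/(29.531 d) = 264.5°.
With cos θ = (-0.095), the lit fraction is (1 − (-0.095))/2 ≈ 0.548, so 55%.

55%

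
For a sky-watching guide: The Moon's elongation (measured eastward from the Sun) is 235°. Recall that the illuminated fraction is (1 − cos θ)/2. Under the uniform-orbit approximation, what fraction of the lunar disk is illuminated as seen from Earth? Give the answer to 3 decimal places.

cos 235° = (-0.574), so f = (1 − (-0.574))/2 = 0.787.

0.787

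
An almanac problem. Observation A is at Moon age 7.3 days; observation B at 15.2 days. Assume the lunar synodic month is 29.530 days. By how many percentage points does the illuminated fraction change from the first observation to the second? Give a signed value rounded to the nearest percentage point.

+51 pp

First observation: θ = 360°·7.3/29.530 = 89.0°, so f = 0.491.
Second observation: θ = 185.3°, f = 0.998.
Δf = 0.998 − 0.491 = +0.507, i.e. +51 pp.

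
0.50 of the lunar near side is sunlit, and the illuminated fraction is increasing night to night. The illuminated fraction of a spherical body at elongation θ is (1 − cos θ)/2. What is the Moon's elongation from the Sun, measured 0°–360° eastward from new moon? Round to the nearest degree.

90°

cos θ = 1 − 2f = 0.000, giving a principal value of 90.0°.
The Moon is waxing (0°–180°), so θ = 90.0° directly.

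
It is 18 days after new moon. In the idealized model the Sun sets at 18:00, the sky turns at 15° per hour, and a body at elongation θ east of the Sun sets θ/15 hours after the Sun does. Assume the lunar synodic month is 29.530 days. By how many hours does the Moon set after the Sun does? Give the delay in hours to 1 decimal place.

14.6 h

Elongation θ = 360° × 18/29.530 ≈ 219.4°.
Delay after the Sun = 219.4° / (15°/h) ≈ 14.63 h.
So the Moon sets 14.63 h after the Sun.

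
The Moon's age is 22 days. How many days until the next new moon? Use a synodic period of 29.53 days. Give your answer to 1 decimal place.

7.5 days

One full lunation from the last new moon is 29.53 d; remaining = 29.53 − 22 = 7.530 d.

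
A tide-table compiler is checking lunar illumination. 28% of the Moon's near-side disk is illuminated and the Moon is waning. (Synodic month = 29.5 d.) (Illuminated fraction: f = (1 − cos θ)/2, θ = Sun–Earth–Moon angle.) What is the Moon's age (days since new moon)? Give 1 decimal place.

Invert f = (1 − cos θ)/2 to get cos θ = 1 − 2(0.28) = 0.440, hence θ₀ = arccos 0.440 = 63.9°.
Since the Moon is past full (waning), take the reflex angle: θ = 360° − 63.9° = 296.1°.
At 360°/29.5 d per day, 296.1° corresponds to 24.26 days.

24.3 days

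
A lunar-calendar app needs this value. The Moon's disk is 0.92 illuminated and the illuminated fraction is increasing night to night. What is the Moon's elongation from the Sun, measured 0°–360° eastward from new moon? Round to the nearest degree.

147°

Invert f = (1 − cos θ)/2 to get cos θ = 1 − 2(0.92) = -0.840, hence θ₀ = arccos -0.840 = 147.1°.
Waxing ⇒ before full, so θ = 147.1°.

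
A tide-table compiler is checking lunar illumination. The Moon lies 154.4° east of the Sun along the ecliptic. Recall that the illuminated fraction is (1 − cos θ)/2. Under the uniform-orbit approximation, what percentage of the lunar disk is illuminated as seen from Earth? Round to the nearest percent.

f = (1 − cos 154.4°)/2 = (1 − (-0.902))/2 ≈ 0.951, i.e. 95%.

95%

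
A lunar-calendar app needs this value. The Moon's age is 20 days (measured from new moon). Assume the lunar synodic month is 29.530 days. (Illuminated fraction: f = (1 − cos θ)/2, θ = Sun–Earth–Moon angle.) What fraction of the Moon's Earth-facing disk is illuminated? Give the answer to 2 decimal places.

0.72

The Moon has covered 20/29.530 of its cycle, so θ ≈ 360° × 20/29.530 = 243.8°.
With cos θ = (-0.441), the lit fraction is (1 − (-0.441))/2 ≈ 0.721.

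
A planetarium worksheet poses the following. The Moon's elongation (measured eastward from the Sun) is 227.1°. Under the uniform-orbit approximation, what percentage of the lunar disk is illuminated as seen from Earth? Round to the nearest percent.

f = (1 − cos 227.1°)/2 = (1 − (-0.681))/2 ≈ 0.840, i.e. 84%.

84%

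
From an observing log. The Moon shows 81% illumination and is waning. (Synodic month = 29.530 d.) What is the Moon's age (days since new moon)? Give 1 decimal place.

19.0 days

Invert f = (1 − cos θ)/2 to get cos θ = 1 − 2(0.81) = -0.620, hence θ₀ = arccos -0.620 = 128.3°.
Since the Moon is past full (waning), take the reflex angle: θ = 360° − 128.3° = 231.7°.
Age = 29.530 × 231.7°/360° ≈ 19.00 days.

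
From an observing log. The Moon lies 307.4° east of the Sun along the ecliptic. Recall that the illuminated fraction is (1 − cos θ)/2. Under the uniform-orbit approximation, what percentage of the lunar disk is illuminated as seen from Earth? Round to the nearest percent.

20%

cos 307.4° = 0.607, so f = (1 − 0.607)/2 = 0.196, i.e. 20%.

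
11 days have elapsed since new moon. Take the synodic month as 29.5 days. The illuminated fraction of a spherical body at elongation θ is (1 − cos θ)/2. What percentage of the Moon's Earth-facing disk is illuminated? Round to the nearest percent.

85%

Elongation θ = 360° × 11/29.5 ≈ 134.2°.
Illuminated fraction = (1 − cos 134.2°)/2 = (1 − (-0.698))/2 ≈ 0.849, so 85%.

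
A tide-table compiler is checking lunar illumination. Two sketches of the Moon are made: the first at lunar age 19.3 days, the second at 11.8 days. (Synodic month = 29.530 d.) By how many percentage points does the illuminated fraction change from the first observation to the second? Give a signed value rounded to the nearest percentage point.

First observation: θ = 360°·19.3/29.530 = 235.3°, so f = 0.785.
Second observation: θ = 143.9°, f = 0.904.
Δf = 0.904 − 0.785 = +0.119, i.e. +12 pp.

+12 percentage points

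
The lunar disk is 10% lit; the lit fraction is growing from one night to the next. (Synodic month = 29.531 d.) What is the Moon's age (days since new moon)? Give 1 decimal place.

Invert f = (1 − cos θ)/2 to get cos θ = 1 − 2(0.10) = 0.800, hence θ₀ = arccos 0.800 = 36.9°.
Waxing ⇒ before full, so θ = 36.9°.
That fraction of the synodic month is 36.9/360 × 29.531 d ≈ 3.02 d.

3.0 days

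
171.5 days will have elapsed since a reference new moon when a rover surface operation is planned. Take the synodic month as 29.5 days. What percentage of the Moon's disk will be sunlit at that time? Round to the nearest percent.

Reduce mod P: 171.5 − 5×29.5 = 24.00 d into the current lunation.
Elongation θ = 360° × 24.00/29.5 ≈ 292.9°.
With cos θ = 0.389, the lit fraction is (1 − 0.389)/2 ≈ 0.306, so 31%.

31%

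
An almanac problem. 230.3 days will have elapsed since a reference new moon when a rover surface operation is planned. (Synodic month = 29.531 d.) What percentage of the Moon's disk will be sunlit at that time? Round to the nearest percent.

35%

230.3/29.531 = 7.799 lunations, so 7 complete cycles and 23.58 d into the next.
Phase angle: θ = 360°·(23.58 d)/(29.531 d) = 287.5°.
cos 287.5° = 0.301, so f = (1 − 0.301)/2 = 0.350, so 35%.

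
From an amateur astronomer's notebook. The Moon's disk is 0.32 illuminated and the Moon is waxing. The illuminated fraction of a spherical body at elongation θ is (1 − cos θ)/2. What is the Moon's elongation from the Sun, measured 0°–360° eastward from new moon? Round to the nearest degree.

69°

cos θ = 1 − 2f = 0.360, giving a principal value of 68.9°.
Before full moon the principal value applies: θ = 68.9°.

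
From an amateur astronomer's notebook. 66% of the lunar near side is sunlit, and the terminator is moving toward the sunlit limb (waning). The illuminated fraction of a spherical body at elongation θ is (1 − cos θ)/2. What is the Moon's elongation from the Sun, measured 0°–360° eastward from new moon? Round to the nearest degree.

251°

cos θ = 1 − 2f = -0.320, giving a principal value of 108.7°.
Waning ⇒ past full, so θ = 360° − 108.7° = 251.3°.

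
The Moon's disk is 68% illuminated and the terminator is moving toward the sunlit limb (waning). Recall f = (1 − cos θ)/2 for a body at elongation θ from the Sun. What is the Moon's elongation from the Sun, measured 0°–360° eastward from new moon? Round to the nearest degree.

Invert f = (1 − cos θ)/2 to get cos θ = 1 − 2(0.68) = -0.360, hence θ₀ = arccos -0.360 = 111.1°.
A waning Moon lies in 180°–360°, so θ = 360° − 111.1° = 248.9°.

249°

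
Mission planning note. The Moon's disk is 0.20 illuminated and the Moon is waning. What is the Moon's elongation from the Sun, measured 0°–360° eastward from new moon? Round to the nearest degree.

307°

From f = (1 − cos θ)/2: cos θ = 1 − 2×0.20 = 0.600; arccos → 53.1°.
A waning Moon lies in 180°–360°, so θ = 360° − 53.1° = 306.9°.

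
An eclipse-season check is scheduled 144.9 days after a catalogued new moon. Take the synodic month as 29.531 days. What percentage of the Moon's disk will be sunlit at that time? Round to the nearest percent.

8%

144.9 d spans 4 complete synodic months (4 × 29.531 = 118.12 d) plus 26.78 d.
Elongation θ = 360° × 26.78/29.531 ≈ 326.4°.
With cos θ = 0.833, the lit fraction is (1 − 0.833)/2 ≈ 0.083, so 8%.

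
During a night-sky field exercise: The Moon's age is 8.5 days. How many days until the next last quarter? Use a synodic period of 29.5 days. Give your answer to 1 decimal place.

13.6 days

Last quarter occurs at elongation 270°, i.e. at age 29.5 × 270/360 = 22.125 d.
So 13.625 days remain (22.125 − 8.5).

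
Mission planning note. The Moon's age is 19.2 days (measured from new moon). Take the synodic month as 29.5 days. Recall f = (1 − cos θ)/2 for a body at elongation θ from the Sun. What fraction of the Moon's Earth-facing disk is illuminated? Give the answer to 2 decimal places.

0.79

Phase angle: θ = 360°·(19.2 d)/(29.5 d) = 234.3°.
With cos θ = (-0.583), the lit fraction is (1 − (-0.583))/2 ≈ 0.792.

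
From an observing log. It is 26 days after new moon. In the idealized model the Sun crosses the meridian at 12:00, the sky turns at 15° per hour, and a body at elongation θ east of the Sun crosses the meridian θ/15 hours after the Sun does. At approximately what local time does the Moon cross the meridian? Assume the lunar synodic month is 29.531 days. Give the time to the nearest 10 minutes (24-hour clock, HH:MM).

The Moon has covered 26/29.531 of its cycle, so θ ≈ 360° × 26/29.531 = 317.0°.
At 15° of sky rotation per hour, 317.0° corresponds to a 21.13 h lag.
12:00 + 21.130 h ≈ 09:08 → 09:10 to the nearest ten minutes.

09:10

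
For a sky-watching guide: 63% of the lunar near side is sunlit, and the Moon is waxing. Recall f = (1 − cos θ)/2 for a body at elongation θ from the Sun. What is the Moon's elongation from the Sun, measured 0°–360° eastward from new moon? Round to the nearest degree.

105°

Invert f = (1 − cos θ)/2 to get cos θ = 1 − 2(0.63) = -0.260, hence θ₀ = arccos -0.260 = 105.1°.
Before full moon the principal value applies: θ = 105.1°.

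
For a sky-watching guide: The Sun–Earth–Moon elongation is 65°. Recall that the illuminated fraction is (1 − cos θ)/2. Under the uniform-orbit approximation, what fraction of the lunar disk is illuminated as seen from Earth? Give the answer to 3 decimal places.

0.289

Half-versine of 65°: (1 − 0.423)/2 = 0.289.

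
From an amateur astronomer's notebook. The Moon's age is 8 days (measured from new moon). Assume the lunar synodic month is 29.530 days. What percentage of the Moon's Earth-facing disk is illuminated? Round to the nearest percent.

57%

Elongation θ = 360° × 8/29.530 ≈ 97.5°.
cos 97.5° = (-0.131), so f = (1 − (-0.131))/2 = 0.566, so 57%.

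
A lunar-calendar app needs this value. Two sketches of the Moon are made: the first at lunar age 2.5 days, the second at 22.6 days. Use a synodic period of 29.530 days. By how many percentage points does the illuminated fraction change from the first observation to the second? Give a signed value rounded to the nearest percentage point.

First observation: θ = 360°·2.5/29.530 = 30.5°, so f = 0.069.
Second observation: θ = 275.5°, f = 0.452.
Δf = 0.452 − 0.069 = +0.383, i.e. +38 pp.

+38 percentage points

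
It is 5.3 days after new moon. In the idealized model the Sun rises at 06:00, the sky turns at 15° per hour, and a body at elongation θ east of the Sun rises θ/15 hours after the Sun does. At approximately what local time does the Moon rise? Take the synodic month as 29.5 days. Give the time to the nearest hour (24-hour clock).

10:00

Elongation θ = 360° × 5.3/29.5 ≈ 64.7°.
At 15° of sky rotation per hour, 64.7° corresponds to a 4.31 h lag.
06:00 + 4.31 h ≈ 10:19 → 10:00 to the nearest hour.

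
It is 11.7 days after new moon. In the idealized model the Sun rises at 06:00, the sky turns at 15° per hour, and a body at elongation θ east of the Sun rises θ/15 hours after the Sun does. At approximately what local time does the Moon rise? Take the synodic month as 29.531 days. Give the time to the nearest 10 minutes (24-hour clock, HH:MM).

15:30

Phase angle: θ = 360°·(11.7 d)/(29.531 d) = 142.6°.
The Moon trails the Sun by θ/15 = 142.6/15 ≈ 9.51 hours.
06:00 + 9.509 h ≈ 15:31 → 15:30 to the nearest ten minutes.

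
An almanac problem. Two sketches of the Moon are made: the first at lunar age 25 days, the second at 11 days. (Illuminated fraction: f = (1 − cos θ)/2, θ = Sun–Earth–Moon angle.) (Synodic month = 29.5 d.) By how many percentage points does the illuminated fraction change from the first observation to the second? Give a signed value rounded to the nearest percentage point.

+64 pp

First observation: θ = 360°·25/29.5 = 305.1°, so f = 0.213.
Second observation: θ = 134.2°, f = 0.849.
Δf = 0.849 − 0.213 = +0.636, i.e. +64 pp.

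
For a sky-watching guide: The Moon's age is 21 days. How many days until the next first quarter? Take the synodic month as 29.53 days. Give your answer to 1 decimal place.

15.9 days

First quarter occurs at elongation 90°, i.e. at age 29.53 × 90/360 = 7.383 d.
This lunation's first quarter (7.383 d) has passed, so add one period: 36.913 − 21 = 15.913 days.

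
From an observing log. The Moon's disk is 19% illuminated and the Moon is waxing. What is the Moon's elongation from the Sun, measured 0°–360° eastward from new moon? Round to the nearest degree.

52°

cos θ = 1 − 2f = 0.620, giving a principal value of 51.7°.
Before full moon the principal value applies: θ = 51.7°.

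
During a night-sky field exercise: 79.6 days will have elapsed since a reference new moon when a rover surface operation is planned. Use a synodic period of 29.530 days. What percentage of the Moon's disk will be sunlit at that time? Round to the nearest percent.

67%

Reduce mod P: 79.6 − 2×29.530 = 20.54 d into the current lunation.
Elongation θ = 360° × 20.54/29.530 ≈ 250.4°.
Illuminated fraction = (1 − cos 250.4°)/2 = (1 − (-0.335))/2 ≈ 0.668, so 67%.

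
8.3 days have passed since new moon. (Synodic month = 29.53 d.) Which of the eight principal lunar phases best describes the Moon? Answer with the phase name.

At 8.3/29.53 of the cycle, θ ≈ 101° — the first quarter range.

first quarter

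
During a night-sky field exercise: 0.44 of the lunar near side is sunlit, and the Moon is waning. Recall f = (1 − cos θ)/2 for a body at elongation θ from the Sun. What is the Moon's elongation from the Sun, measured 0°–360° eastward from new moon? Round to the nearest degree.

277°

From f = (1 − cos θ)/2: cos θ = 1 − 2×0.44 = 0.120; arccos → 83.1°.
A waning Moon lies in 180°–360°, so θ = 360° − 83.1° = 276.9°.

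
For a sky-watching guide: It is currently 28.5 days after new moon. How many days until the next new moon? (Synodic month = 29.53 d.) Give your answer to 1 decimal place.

1.0 days

The next new moon completes the synodic month: 29.53 − 28.5 = 1.030 days.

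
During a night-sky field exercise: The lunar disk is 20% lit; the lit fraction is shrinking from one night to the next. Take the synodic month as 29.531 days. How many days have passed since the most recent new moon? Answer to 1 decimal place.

cos θ = 1 − 2f = 0.600, giving a principal value of 53.1°.
Since the Moon is past full (waning), take the reflex angle: θ = 360° − 53.1° = 306.9°.
That fraction of the synodic month is 306.9/360 × 29.531 d ≈ 25.17 d.

25.2 days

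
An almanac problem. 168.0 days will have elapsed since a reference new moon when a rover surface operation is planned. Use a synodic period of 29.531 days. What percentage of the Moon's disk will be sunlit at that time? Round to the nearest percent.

Reduce mod P: 168.0 − 5×29.531 = 20.34 d into the current lunation.
The Moon has covered 20.34/29.531 of its cycle, so θ ≈ 360° × 20.34/29.531 = 248.0°.
With cos θ = (-0.374), the lit fraction is (1 − (-0.374))/2 ≈ 0.687, so 69%.

69%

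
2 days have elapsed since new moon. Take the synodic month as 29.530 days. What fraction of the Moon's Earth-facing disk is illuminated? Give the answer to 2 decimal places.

0.04

The Moon has covered 2/29.530 of its cycle, so θ ≈ 360° × 2/29.530 = 24.4°.
With cos θ = 0.911, the lit fraction is (1 − 0.911)/2 ≈ 0.045.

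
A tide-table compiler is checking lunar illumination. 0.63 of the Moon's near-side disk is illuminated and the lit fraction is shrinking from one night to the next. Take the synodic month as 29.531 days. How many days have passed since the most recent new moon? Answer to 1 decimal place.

20.9 days

cos θ = 1 − 2f = -0.260, giving a principal value of 105.1°.
A waning Moon lies in 180°–360°, so θ = 360° − 105.1° = 254.9°.
At 360°/29.531 d per day, 254.9° corresponds to 20.91 days.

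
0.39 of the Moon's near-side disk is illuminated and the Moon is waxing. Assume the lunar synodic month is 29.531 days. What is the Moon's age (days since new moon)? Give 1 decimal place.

From f = (1 − cos θ)/2: cos θ = 1 − 2×0.39 = 0.220; arccos → 77.3°.
Before full moon the principal value applies: θ = 77.3°.
Age = 29.531 × 77.3°/360° ≈ 6.34 days.

6.3 days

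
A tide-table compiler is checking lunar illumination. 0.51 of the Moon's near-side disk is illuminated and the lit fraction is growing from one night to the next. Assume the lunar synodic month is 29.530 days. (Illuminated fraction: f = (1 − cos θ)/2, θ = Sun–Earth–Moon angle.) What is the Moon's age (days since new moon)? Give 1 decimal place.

Invert f = (1 − cos θ)/2 to get cos θ = 1 − 2(0.51) = -0.020, hence θ₀ = arccos -0.020 = 91.1°.
Before full moon the principal value applies: θ = 91.1°.
Age = 29.530 × 91.1°/360° ≈ 7.48 days.

7.5 days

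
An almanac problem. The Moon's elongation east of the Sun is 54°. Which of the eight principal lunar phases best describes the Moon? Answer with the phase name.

The waxing crescent sector spans roughly 22°–68°; 54° falls inside it.

waxing crescent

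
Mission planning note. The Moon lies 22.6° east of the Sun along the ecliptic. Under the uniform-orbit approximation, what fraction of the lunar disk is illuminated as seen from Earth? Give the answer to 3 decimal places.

0.038

cos 22.6° = 0.923, so f = (1 − 0.923)/2 = 0.038.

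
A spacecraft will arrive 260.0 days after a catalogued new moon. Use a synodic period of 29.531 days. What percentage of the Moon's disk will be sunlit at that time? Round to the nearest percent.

Reduce mod P: 260.0 − 8×29.531 = 23.75 d into the current lunation.
Phase angle: θ = 360°·(23.75 d)/(29.531 d) = 289.6°.
Illuminated fraction = (1 − cos 289.6°)/2 = (1 − 0.335)/2 ≈ 0.333, so 33%.

33%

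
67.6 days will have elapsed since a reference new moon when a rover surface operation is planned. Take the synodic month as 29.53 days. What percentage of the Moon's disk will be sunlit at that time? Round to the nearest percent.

62%

67.6/29.53 = 2.289 lunations, so 2 complete cycles and 8.54 d into the next.
Phase angle: θ = 360°·(8.54 d)/(29.53 d) = 104.1°.
Illuminated fraction = (1 − cos 104.1°)/2 = (1 − (-0.244))/2 ≈ 0.622, so 62%.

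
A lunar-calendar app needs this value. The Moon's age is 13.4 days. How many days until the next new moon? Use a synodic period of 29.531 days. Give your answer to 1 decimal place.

16.1 days

The next new moon completes the synodic month: 29.531 − 13.4 = 16.131 days.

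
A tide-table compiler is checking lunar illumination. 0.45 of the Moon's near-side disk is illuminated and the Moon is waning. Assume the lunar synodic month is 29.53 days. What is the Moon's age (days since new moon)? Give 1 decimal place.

Invert f = (1 − cos θ)/2 to get cos θ = 1 − 2(0.45) = 0.100, hence θ₀ = arccos 0.100 = 84.3°.
A waning Moon lies in 180°–360°, so θ = 360° − 84.3° = 275.7°.
At 360°/29.53 d per day, 275.7° corresponds to 22.62 days.

22.6 days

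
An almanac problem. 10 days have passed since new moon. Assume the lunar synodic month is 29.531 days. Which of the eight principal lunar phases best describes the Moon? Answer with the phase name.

θ ≈ 360° × 10/29.531 = 122°, which falls in the waxing gibbous sector.

waxing gibbous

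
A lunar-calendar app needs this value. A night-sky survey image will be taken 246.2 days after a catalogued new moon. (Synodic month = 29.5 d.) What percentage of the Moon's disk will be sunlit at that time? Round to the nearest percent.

246.2/29.5 = 8.346 lunations, so 8 complete cycles and 10.20 d into the next.
Elongation θ = 360° × 10.20/29.5 ≈ 124.5°.
cos 124.5° = (-0.566), so f = (1 − (-0.566))/2 = 0.783, so 78%.

78%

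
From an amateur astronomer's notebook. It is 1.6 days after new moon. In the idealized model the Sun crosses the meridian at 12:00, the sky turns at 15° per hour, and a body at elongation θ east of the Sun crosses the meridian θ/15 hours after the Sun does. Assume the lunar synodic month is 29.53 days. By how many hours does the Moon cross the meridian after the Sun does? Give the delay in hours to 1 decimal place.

Elongation θ = 360° × 1.6/29.53 ≈ 19.5°.
At 15° of sky rotation per hour, 19.5° corresponds to a 1.30 h lag.
So the Moon crosses the meridian 1.30 h after the Sun.

1.3 h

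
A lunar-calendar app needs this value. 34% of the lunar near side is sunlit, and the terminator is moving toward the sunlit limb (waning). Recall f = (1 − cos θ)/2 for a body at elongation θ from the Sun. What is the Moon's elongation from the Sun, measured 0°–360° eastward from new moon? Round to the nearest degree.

289°

cos θ = 1 − 2f = 0.320, giving a principal value of 71.3°.
Since the Moon is past full (waning), take the reflex angle: θ = 360° − 71.3° = 288.7°.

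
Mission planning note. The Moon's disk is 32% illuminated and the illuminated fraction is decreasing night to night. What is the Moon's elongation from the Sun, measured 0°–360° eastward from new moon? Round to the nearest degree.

From f = (1 − cos θ)/2: cos θ = 1 − 2×0.32 = 0.360; arccos → 68.9°.
A waning Moon lies in 180°–360°, so θ = 360° − 68.9° = 291.1°.

291°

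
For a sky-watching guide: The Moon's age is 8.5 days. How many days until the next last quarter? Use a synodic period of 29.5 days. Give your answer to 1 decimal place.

Last quarter is 0.75 of the way through the cycle: age 0.75 × 29.5 = 22.125 d.
So 13.625 days remain (22.125 − 8.5).

13.6 days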